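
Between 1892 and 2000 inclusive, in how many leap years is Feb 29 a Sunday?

3

Leap years in 1892–2000: 27 of them.
Feb 29 weekday advances by 5 (mod 7) from one leap year to the next four years later (or differs when a century non-leap intervenes).
Leap-day weekdays: 1892:Mon 1896:Sat 1904:Mon 1908:Sat 1912:Thu 1916:Tue 1920:Sun✓ 1924:Fri 1928:Wed 1932:Mon 1936:Sat 1940:Thu 1944:Tue 1948:Sun✓ 1952:Fri 1956:Wed 1960:Mon 1964:Sat 1968:Thu 1972:Tue 1976:Sun✓ 1980:Fri 1984:Wed 1988:Mon 1992:Sat 1996:Thu 2000:Tue
Sunday: 1920, 1948, 1976 → 3.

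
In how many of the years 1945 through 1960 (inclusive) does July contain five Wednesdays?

7

July has 31 days; it has five Wednesdays when Wednesday falls among the first (month-length − 28) days — i.e. when July 1 is one of Wednesday/Tuesday/Monday.
July 1 by year: 1945:Sun 1946:Mon✓ 1947:Tue✓ 1948:Thu 1949:Fri 1950:Sat 1951:Sun 1952:Tue✓ 1953:Wed✓ 1954:Thu 1955:Fri 1956:Sun 1957:Mon✓ 1958:Tue✓ 1959:Wed✓ 1960:Fri
Years with five Wednesdays: 1946, 1947, 1952, 1953, 1957, 1958, 1959 → 7.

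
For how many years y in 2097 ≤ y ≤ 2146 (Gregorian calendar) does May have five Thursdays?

May has 31 days; it has five Thursdays when Thursday falls among the first (month-length − 28) days — i.e. when May 1 is one of Thursday/Wednesday/Tuesday.
May 1 by year: 2097:Wed✓ 2098:Thu✓ 2099:Fri 2100:Sat 2101:Sun 2102:Mon 2103:Tue✓ 2104:Thu✓ 2105:Fri 2106:Sat 2107:Sun 2108:Tue✓ 2109:Wed✓ 2110:Thu✓ 2111:Fri …(20 more)… 2132:Thu✓ 2133:Fri 2134:Sat 2135:Sun 2136:Tue✓ 2137:Wed✓ 2138:Thu✓ 2139:Fri 2140:Sun 2141:Mon 2142:Tue✓ 2143:Wed✓ 2144:Fri 2145:Sat 2146:Sun
Years with five Thursdays: 2097, 2098, 2103, 2104, 2108, 2109, 2110, 2114, 2115, 2120, 2121, 2125, 2126, 2127, 2131, 2132, 2136, 2137, 2138, 2142, 2143 → 21.

21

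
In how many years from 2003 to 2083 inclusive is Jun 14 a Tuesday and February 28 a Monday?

9

Check each year's weekday for Jun 14 and February 28:
  2003: Sat/Fri  2004: Mon/Sat  2005: Tue/Mon ✓  2006: Wed/Tue  2007: Thu/Wed  2008: Sat/Thu  2009: Sun/Sat  2010: Mon/Sun  2011: Tue/Mon ✓  2012: Thu/Tue  2013: Fri/Thu  2014: Sat/Fri  2015: Sun/Sat  2016: Tue/Sun  …(53 more)…  2070: Sat/Fri  2071: Sun/Sat  2072: Tue/Sun  2073: Wed/Tue  2074: Thu/Wed  2075: Fri/Thu  2076: Sun/Fri  2077: Mon/Sun  2078: Tue/Mon ✓  2079: Wed/Tue  2080: Fri/Wed  2081: Sat/Fri  2082: Sun/Sat  2083: Mon/Sun
Both conditions hold in: 2005, 2011, 2022, 2033, 2039, 2050, 2061, 2067, 2078 — 9.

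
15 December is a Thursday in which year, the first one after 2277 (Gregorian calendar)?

2281

From one year to the next, a fixed date's weekday advances by 1, or by 2 when a Feb 29 lies between the two dates.
2277: December 15 is Saturday.
2278: Sunday (+1)
2279: Monday (+1)
2280: Wednesday (+2)
2281: Thursday (+1)
15 December falls on a Thursday in 2281.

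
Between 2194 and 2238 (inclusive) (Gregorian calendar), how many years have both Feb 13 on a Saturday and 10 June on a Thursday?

4

Check each year's weekday for Feb 13 and 10 June:
  2194: Thu/Tue  2195: Fri/Wed  2196: Sat/Fri  2197: Mon/Sat  2198: Tue/Sun  2199: Wed/Mon  2200: Thu/Tue  2201: Fri/Wed  2202: Sat/Thu ✓  2203: Sun/Fri  2204: Mon/Sun  2205: Wed/Mon  2206: Thu/Tue  2207: Fri/Wed  …(17 more)…  2225: Sun/Fri  2226: Mon/Sat  2227: Tue/Sun  2228: Wed/Tue  2229: Fri/Wed  2230: Sat/Thu ✓  2231: Sun/Fri  2232: Mon/Sun  2233: Wed/Mon  2234: Thu/Tue  2235: Fri/Wed  2236: Sat/Fri  2237: Mon/Sat  2238: Tue/Sun
Both conditions hold in: 2202, 2213, 2219, 2230 — 4.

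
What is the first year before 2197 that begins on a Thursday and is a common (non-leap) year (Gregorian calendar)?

2195

Jan 1 advances by 2 weekdays after a leap year and by 1 after a common year.
2197: Jan 1 is Sunday.
2196: Friday (leap)
2195: Thursday
2195 begins on a Thursday and is a common year.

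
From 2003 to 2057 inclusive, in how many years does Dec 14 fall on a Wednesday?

8

Track Dec 14's weekday year by year (advancing +1, or +2 across a Feb 29):
  2003: Sun  2004: Tue (+2)  2005: Wed (+1) ✓  2006: Thu (+1)  2007: Fri (+1)
  2008: Sun (+2)  2009: Mon (+1)  2010: Tue (+1)  2011: Wed (+1) ✓  2012: Fri (+2)
  2013: Sat (+1)  2014: Sun (+1)  2015: Mon (+1)  2016: Wed (+2) ✓  … (27 more years) …
  2044: Wed (+2) ✓  2045: Thu (+1)  2046: Fri (+1)  2047: Sat (+1)  2048: Mon (+2)
  2049: Tue (+1)  2050: Wed (+1) ✓  2051: Thu (+1)  2052: Sat (+2)  2053: Sun (+1)
  2054: Mon (+1)  2055: Tue (+1)  2056: Thu (+2)  2057: Fri (+1)
Wednesday years: 2005, 2011, 2016, 2022, 2033, 2039, 2044, 2050 — 8 in total.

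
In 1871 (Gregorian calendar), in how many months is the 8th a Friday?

Check the 8th of each month of 1871: Jan 8: Sun, Feb 8: Wed, Mar 8: Wed, Apr 8: Sat, May 8: Mon, Jun 8: Thu, Jul 8: Sat, Aug 8: Tue, Sep 8: Fri, Oct 8: Sun, Nov 8: Wed, Dec 8: Fri.
Friday occurs in September, December — 2 months.

2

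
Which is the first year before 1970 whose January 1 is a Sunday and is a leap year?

1956

Jan 1 advances by 2 weekdays after a leap year and by 1 after a common year.
1970: Jan 1 is Thursday.
1969: Wednesday
1968: Monday (leap)
1967: Sunday
1966: Saturday
1965: Friday
1964: Wednesday (leap)
1963: Tuesday
1962: Monday
1961: Sunday
1960: Friday (leap)
1959: Thursday
1958: Wednesday
1957: Tuesday
1956: Sunday (leap)
1956 begins on a Sunday and is a leap year.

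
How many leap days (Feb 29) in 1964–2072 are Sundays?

Leap years in 1964–2072: 28 of them.
Feb 29 weekday advances by 5 (mod 7) from one leap year to the next four years later (or differs when a century non-leap intervenes).
Leap-day weekdays: 1964:Sat 1968:Thu 1972:Tue 1976:Sun✓ 1980:Fri 1984:Wed 1988:Mon 1992:Sat 1996:Thu 2000:Tue 2004:Sun✓ 2008:Fri 2012:Wed 2016:Mon 2020:Sat 2024:Thu 2028:Tue 2032:Sun✓ 2036:Fri 2040:Wed 2044:Mon 2048:Sat 2052:Thu 2056:Tue 2060:Sun✓ 2064:Fri 2068:Wed 2072:Mon
Sunday: 1976, 2004, 2032, 2060 → 4.

4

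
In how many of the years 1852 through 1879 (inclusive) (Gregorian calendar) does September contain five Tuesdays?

8

September has 30 days; it has five Tuesdays when Tuesday falls among the first (month-length − 28) days — i.e. when September 1 is one of Tuesday/Monday.
September 1 by year: 1852:Wed 1853:Thu 1854:Fri 1855:Sat 1856:Mon✓ 1857:Tue✓ 1858:Wed 1859:Thu 1860:Sat 1861:Sun 1862:Mon✓ 1863:Tue✓ 1864:Thu 1865:Fri 1866:Sat 1867:Sun 1868:Tue✓ 1869:Wed 1870:Thu 1871:Fri 1872:Sun 1873:Mon✓ 1874:Tue✓ 1875:Wed 1876:Fri 1877:Sat 1878:Sun 1879:Mon✓
Years with five Tuesdays: 1856, 1857, 1862, 1863, 1868, 1873, 1874, 1879 → 8.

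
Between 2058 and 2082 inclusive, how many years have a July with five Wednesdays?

July has 31 days; it has five Wednesdays when Wednesday falls among the first (month-length − 28) days — i.e. when July 1 is one of Wednesday/Tuesday/Monday.
July 1 by year: 2058:Mon✓ 2059:Tue✓ 2060:Thu 2061:Fri 2062:Sat 2063:Sun 2064:Tue✓ 2065:Wed✓ 2066:Thu 2067:Fri 2068:Sun 2069:Mon✓ 2070:Tue✓ 2071:Wed✓ 2072:Fri 2073:Sat 2074:Sun 2075:Mon✓ 2076:Wed✓ 2077:Thu 2078:Fri 2079:Sat 2080:Mon✓ 2081:Tue✓ 2082:Wed✓
Years with five Wednesdays: 2058, 2059, 2064, 2065, 2069, 2070, 2071, 2075, 2076, 2080, 2081, 2082 → 12.

12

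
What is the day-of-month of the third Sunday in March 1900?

March 1, 1900 is a Thursday, so the first Sunday is the 4th.
The third Sunday is 4 + 14 = 18.

18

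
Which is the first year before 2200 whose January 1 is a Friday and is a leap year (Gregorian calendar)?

2196

Jan 1 advances by 2 weekdays after a leap year and by 1 after a common year.
2200: Jan 1 is Wednesday.
2199: Tuesday
2198: Monday
2197: Sunday
2196: Friday (leap)
2196 begins on a Friday and is a leap year.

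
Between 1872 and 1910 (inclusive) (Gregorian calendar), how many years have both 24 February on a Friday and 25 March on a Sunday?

Check each year's weekday for 24 February and 25 March:
  1872: Sat/Mon  1873: Mon/Tue  1874: Tue/Wed  1875: Wed/Thu  1876: Thu/Sat  1877: Sat/Sun  1878: Sun/Mon  1879: Mon/Tue  1880: Tue/Thu  1881: Thu/Fri  1882: Fri/Sat  1883: Sat/Sun  1884: Sun/Tue  1885: Tue/Wed  …(11 more)…  1897: Wed/Thu  1898: Thu/Fri  1899: Fri/Sat  1900: Sat/Sun  1901: Sun/Mon  1902: Mon/Tue  1903: Tue/Wed  1904: Wed/Fri  1905: Fri/Sat  1906: Sat/Sun  1907: Sun/Mon  1908: Mon/Wed  1909: Wed/Thu  1910: Thu/Fri
Both conditions hold in: 1888 — 1.

1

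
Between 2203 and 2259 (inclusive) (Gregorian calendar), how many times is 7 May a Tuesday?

Track 7 May's weekday year by year (advancing +1, or +2 across a Feb 29):
  2203: Sat  2204: Mon (+2)  2205: Tue (+1) ✓  2206: Wed (+1)  2207: Thu (+1)
  2208: Sat (+2)  2209: Sun (+1)  2210: Mon (+1)  2211: Tue (+1) ✓  2212: Thu (+2)
  2213: Fri (+1)  2214: Sat (+1)  2215: Sun (+1)  2216: Tue (+2) ✓  … (29 more years) …
  2246: Thu (+1)  2247: Fri (+1)  2248: Sun (+2)  2249: Mon (+1)  2250: Tue (+1) ✓
  2251: Wed (+1)  2252: Fri (+2)  2253: Sat (+1)  2254: Sun (+1)  2255: Mon (+1)
  2256: Wed (+2)  2257: Thu (+1)  2258: Fri (+1)  2259: Sat (+1)
Tuesday years: 2205, 2211, 2216, 2222, 2233, 2239, 2244, 2250 — 8 in total.

8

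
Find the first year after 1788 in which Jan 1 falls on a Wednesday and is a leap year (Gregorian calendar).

Jan 1 advances by 2 weekdays after a leap year and by 1 after a common year.
1788: Jan 1 is Tuesday (leap).
1789: Thursday
1790: Friday
1791: Saturday
1792: Sunday (leap)
1793: Tuesday
1794: Wednesday
1795: Thursday
1796: Friday (leap)
1797: Sunday
1798: Monday
1799: Tuesday
1800: Wednesday
1801: Thursday
1802: Friday
1803: Saturday
1804: Sunday (leap)
1805: Tuesday
1806: Wednesday
1807: Thursday
1808: Friday (leap)
1809: Sunday
1810: Monday
1811: Tuesday
1812: Wednesday (leap)
1812 begins on a Wednesday and is a leap year.

1812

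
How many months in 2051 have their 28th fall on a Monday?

1

Check the 28th of each month of 2051: Jan 28: Sat, Feb 28: Tue, Mar 28: Tue, Apr 28: Fri, May 28: Sun, Jun 28: Wed, Jul 28: Fri, Aug 28: Mon, Sep 28: Thu, Oct 28: Sat, Nov 28: Tue, Dec 28: Thu.
Monday occurs in August — 1 month.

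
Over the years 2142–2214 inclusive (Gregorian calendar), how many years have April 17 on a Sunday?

Track April 17's weekday year by year (advancing +1, or +2 across a Feb 29):
  2142: Tue  2143: Wed (+1)  2144: Fri (+2)  2145: Sat (+1)  2146: Sun (+1) ✓
  2147: Mon (+1)  2148: Wed (+2)  2149: Thu (+1)  2150: Fri (+1)  2151: Sat (+1)
  2152: Mon (+2)  2153: Tue (+1)  2154: Wed (+1)  2155: Thu (+1)  … (45 more years) …
  2201: Fri (+1)  2202: Sat (+1)  2203: Sun (+1) ✓  2204: Tue (+2)  2205: Wed (+1)
  2206: Thu (+1)  2207: Fri (+1)  2208: Sun (+2) ✓  2209: Mon (+1)  2210: Tue (+1)
  2211: Wed (+1)  2212: Fri (+2)  2213: Sat (+1)  2214: Sun (+1) ✓
Sunday years: 2146, 2157, 2163, 2168, 2174, 2185, 2191, 2196, 2203, 2208, 2214 — 11 in total.

11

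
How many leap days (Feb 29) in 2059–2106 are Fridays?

Leap years in 2059–2106: 11 of them.
Feb 29 weekday advances by 5 (mod 7) from one leap year to the next four years later (or differs when a century non-leap intervenes).
Leap-day weekdays: 2060:Sun 2064:Fri✓ 2068:Wed 2072:Mon 2076:Sat 2080:Thu 2084:Tue 2088:Sun 2092:Fri✓ 2096:Wed 2104:Fri✓
Friday: 2064, 2092, 2104 → 3.

3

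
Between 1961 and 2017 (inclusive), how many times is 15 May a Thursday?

8

Track 15 May's weekday year by year (advancing +1, or +2 across a Feb 29):
  1961: Mon  1962: Tue (+1)  1963: Wed (+1)  1964: Fri (+2)  1965: Sat (+1)
  1966: Sun (+1)  1967: Mon (+1)  1968: Wed (+2)  1969: Thu (+1) ✓  1970: Fri (+1)
  1971: Sat (+1)  1972: Mon (+2)  1973: Tue (+1)  1974: Wed (+1)  … (29 more years) …
  2004: Sat (+2)  2005: Sun (+1)  2006: Mon (+1)  2007: Tue (+1)  2008: Thu (+2) ✓
  2009: Fri (+1)  2010: Sat (+1)  2011: Sun (+1)  2012: Tue (+2)  2013: Wed (+1)
  2014: Thu (+1) ✓  2015: Fri (+1)  2016: Sun (+2)  2017: Mon (+1)
Thursday years: 1969, 1975, 1980, 1986, 1997, 2003, 2008, 2014 — 8 in total.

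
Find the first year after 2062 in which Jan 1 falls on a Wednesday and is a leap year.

Jan 1 advances by 2 weekdays after a leap year and by 1 after a common year.
2062: Jan 1 is Sunday.
2063: Monday
2064: Tuesday (leap)
2065: Thursday
2066: Friday
2067: Saturday
2068: Sunday (leap)
2069: Tuesday
2070: Wednesday
2071: Thursday
2072: Friday (leap)
2073: Sunday
2074: Monday
2075: Tuesday
2076: Wednesday (leap)
2076 begins on a Wednesday and is a leap year.

2076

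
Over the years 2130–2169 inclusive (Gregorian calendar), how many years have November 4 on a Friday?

Track November 4's weekday year by year (advancing +1, or +2 across a Feb 29):
  2130: Sat  2131: Sun (+1)  2132: Tue (+2)  2133: Wed (+1)  2134: Thu (+1)
  2135: Fri (+1) ✓  2136: Sun (+2)  2137: Mon (+1)  2138: Tue (+1)  2139: Wed (+1)
  2140: Fri (+2) ✓  2141: Sat (+1)  2142: Sun (+1)  2143: Mon (+1)  … (12 more years) …
  2156: Thu (+2)  2157: Fri (+1) ✓  2158: Sat (+1)  2159: Sun (+1)  2160: Tue (+2)
  2161: Wed (+1)  2162: Thu (+1)  2163: Fri (+1) ✓  2164: Sun (+2)  2165: Mon (+1)
  2166: Tue (+1)  2167: Wed (+1)  2168: Fri (+2) ✓  2169: Sat (+1)
Friday years: 2135, 2140, 2146, 2157, 2163, 2168 — 6 in total.

6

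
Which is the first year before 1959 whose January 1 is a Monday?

Jan 1 advances by 2 weekdays after a leap year and by 1 after a common year.
1959: Jan 1 is Thursday.
1958: Wednesday
1957: Tuesday
1956: Sunday (leap)
1955: Saturday
1954: Friday
1953: Thursday
1952: Tuesday (leap)
1951: Monday
1951 begins on a Monday

1951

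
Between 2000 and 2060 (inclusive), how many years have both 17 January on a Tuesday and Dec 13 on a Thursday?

2

Check each year's weekday for 17 January and Dec 13:
  2000: Mon/Wed  2001: Wed/Thu  2002: Thu/Fri  2003: Fri/Sat  2004: Sat/Mon  2005: Mon/Tue  2006: Tue/Wed  2007: Wed/Thu  2008: Thu/Sat  2009: Sat/Sun  2010: Sun/Mon  2011: Mon/Tue  2012: Tue/Thu ✓  2013: Thu/Fri  …(33 more)…  2047: Thu/Fri  2048: Fri/Sun  2049: Sun/Mon  2050: Mon/Tue  2051: Tue/Wed  2052: Wed/Fri  2053: Fri/Sat  2054: Sat/Sun  2055: Sun/Mon  2056: Mon/Wed  2057: Wed/Thu  2058: Thu/Fri  2059: Fri/Sat  2060: Sat/Mon
Both conditions hold in: 2012, 2040 — 2.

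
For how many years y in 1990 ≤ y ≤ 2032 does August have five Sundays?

August has 31 days; it has five Sundays when Sunday falls among the first (month-length − 28) days — i.e. when August 1 is one of Sunday/Saturday/Friday.
August 1 by year: 1990:Wed 1991:Thu 1992:Sat✓ 1993:Sun✓ 1994:Mon 1995:Tue 1996:Thu 1997:Fri✓ 1998:Sat✓ 1999:Sun✓ 2000:Tue 2001:Wed 2002:Thu 2003:Fri✓ 2004:Sun✓ …(13 more)… 2018:Wed 2019:Thu 2020:Sat✓ 2021:Sun✓ 2022:Mon 2023:Tue 2024:Thu 2025:Fri✓ 2026:Sat✓ 2027:Sun✓ 2028:Tue 2029:Wed 2030:Thu 2031:Fri✓ 2032:Sun✓
Years with five Sundays: 1992, 1993, 1997, 1998, 1999, 2003, 2004, 2008, 2009, 2010, 2014, 2015, 2020, 2021, 2025, 2026, 2027, 2031, 2032 → 19.

19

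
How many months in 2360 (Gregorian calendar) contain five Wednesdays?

A month of length L has five Wednesdays iff its first Wednesday is on day ≤ L−28 (so day 1–3 in a 31-day month, 1–2 in a 30-day month, day 1 in a leap February).
Checking each month of 2360: Jan starts Fri (31d); Feb starts Mon (29d); Mar starts Tue (31d) ✓; Apr starts Fri (30d); May starts Sun (31d); Jun starts Wed (30d) ✓; Jul starts Fri (31d); Aug starts Mon (31d) ✓; Sep starts Thu (30d); Oct starts Sat (31d); Nov starts Tue (30d) ✓; Dec starts Thu (31d).
Five-Wednesday months: March, June, August, November → 4.

4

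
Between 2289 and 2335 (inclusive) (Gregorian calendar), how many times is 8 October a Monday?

7

Track 8 October's weekday year by year (advancing +1, or +2 across a Feb 29):
  2289: Tue  2290: Wed (+1)  2291: Thu (+1)  2292: Sat (+2)  2293: Sun (+1)
  2294: Mon (+1) ✓  2295: Tue (+1)  2296: Thu (+2)  2297: Fri (+1)  2298: Sat (+1)
  2299: Sun (+1)  2300: Mon (+1) ✓  2301: Tue (+1)  2302: Wed (+1)  … (19 more years) …
  2322: Sun (+1)  2323: Mon (+1) ✓  2324: Wed (+2)  2325: Thu (+1)  2326: Fri (+1)
  2327: Sat (+1)  2328: Mon (+2) ✓  2329: Tue (+1)  2330: Wed (+1)  2331: Thu (+1)
  2332: Sat (+2)  2333: Sun (+1)  2334: Mon (+1) ✓  2335: Tue (+1)
Monday years: 2294, 2300, 2306, 2317, 2323, 2328, 2334 — 7 in total.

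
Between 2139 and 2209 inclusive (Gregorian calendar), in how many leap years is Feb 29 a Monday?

4

Leap years in 2139–2209: 17 of them.
Feb 29 weekday advances by 5 (mod 7) from one leap year to the next four years later (or differs when a century non-leap intervenes).
Leap-day weekdays: 2140:Mon✓ 2144:Sat 2148:Thu 2152:Tue 2156:Sun 2160:Fri 2164:Wed 2168:Mon✓ 2172:Sat 2176:Thu 2180:Tue 2184:Sun 2188:Fri 2192:Wed 2196:Mon✓ 2204:Wed 2208:Mon✓
Monday: 2140, 2168, 2196, 2208 → 4.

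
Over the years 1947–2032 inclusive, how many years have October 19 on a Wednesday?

12

Track October 19's weekday year by year (advancing +1, or +2 across a Feb 29):
  1947: Sun  1948: Tue (+2)  1949: Wed (+1) ✓  1950: Thu (+1)  1951: Fri (+1)
  1952: Sun (+2)  1953: Mon (+1)  1954: Tue (+1)  1955: Wed (+1) ✓  1956: Fri (+2)
  1957: Sat (+1)  1958: Sun (+1)  1959: Mon (+1)  1960: Wed (+2) ✓  … (58 more years) …
  2019: Sat (+1)  2020: Mon (+2)  2021: Tue (+1)  2022: Wed (+1) ✓  2023: Thu (+1)
  2024: Sat (+2)  2025: Sun (+1)  2026: Mon (+1)  2027: Tue (+1)  2028: Thu (+2)
  2029: Fri (+1)  2030: Sat (+1)  2031: Sun (+1)  2032: Tue (+2)
Wednesday years: 1949, 1955, 1960, 1966, 1977, 1983, 1988, 1994, 2005, 2011, 2016, 2022 — 12 in total.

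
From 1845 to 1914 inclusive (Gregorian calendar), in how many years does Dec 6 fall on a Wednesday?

Track Dec 6's weekday year by year (advancing +1, or +2 across a Feb 29):
  1845: Sat  1846: Sun (+1)  1847: Mon (+1)  1848: Wed (+2) ✓  1849: Thu (+1)
  1850: Fri (+1)  1851: Sat (+1)  1852: Mon (+2)  1853: Tue (+1)  1854: Wed (+1) ✓
  1855: Thu (+1)  1856: Sat (+2)  1857: Sun (+1)  1858: Mon (+1)  … (42 more years) …
  1901: Fri (+1)  1902: Sat (+1)  1903: Sun (+1)  1904: Tue (+2)  1905: Wed (+1) ✓
  1906: Thu (+1)  1907: Fri (+1)  1908: Sun (+2)  1909: Mon (+1)  1910: Tue (+1)
  1911: Wed (+1) ✓  1912: Fri (+2)  1913: Sat (+1)  1914: Sun (+1)
Wednesday years: 1848, 1854, 1865, 1871, 1876, 1882, 1893, 1899, 1905, 1911 — 10 in total.

10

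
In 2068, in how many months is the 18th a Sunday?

2

Check the 18th of each month of 2068: Jan 18: Wed, Feb 18: Sat, Mar 18: Sun, Apr 18: Wed, May 18: Fri, Jun 18: Mon, Jul 18: Wed, Aug 18: Sat, Sep 18: Tue, Oct 18: Thu, Nov 18: Sun, Dec 18: Tue.
Sunday occurs in March, November — 2 months.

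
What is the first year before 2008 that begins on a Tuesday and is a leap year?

Jan 1 advances by 2 weekdays after a leap year and by 1 after a common year.
2008: Jan 1 is Tuesday (leap).
2007: Monday
2006: Sunday
2005: Saturday
2004: Thursday (leap)
2003: Wednesday
2002: Tuesday
2001: Monday
2000: Saturday (leap)
1999: Friday
1998: Thursday
1997: Wednesday
1996: Monday (leap)
1995: Sunday
1994: Saturday
1993: Friday
1992: Wednesday (leap)
1991: Tuesday
1990: Monday
1989: Sunday
1988: Friday (leap)
1987: Thursday
1986: Wednesday
1985: Tuesday
1984: Sunday (leap)
1983: Saturday
1982: Friday
1981: Thursday
1980: Tuesday (leap)
1980 begins on a Tuesday and is a leap year.

1980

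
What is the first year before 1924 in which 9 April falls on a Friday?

1920

From one year to the next, a fixed date's weekday advances by 1, or by 2 when a Feb 29 lies between the two dates.
1924: April 9 is Wednesday.
1923: Monday (−2)
1922: Sunday (−1)
1921: Saturday (−1)
1920: Friday (−1)
9 April falls on a Friday in 1920.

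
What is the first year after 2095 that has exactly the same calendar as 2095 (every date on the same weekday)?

2101

Two years share a calendar iff Jan 1 falls on the same weekday and both are leap or both are common. 2095: Jan 1 is Saturday, common year.
2096: Jan 1 Sunday, leap
2097: Jan 1 Tuesday, common
2098: Jan 1 Wednesday, common
2099: Jan 1 Thursday, common
2100: Jan 1 Friday, common
2101: Jan 1 Saturday, common
2101 matches on both conditions.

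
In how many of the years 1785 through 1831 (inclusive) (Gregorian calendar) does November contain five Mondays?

13

November has 30 days; it has five Mondays when Monday falls among the first (month-length − 28) days — i.e. when November 1 is one of Monday/Sunday.
November 1 by year: 1785:Tue 1786:Wed 1787:Thu 1788:Sat 1789:Sun✓ 1790:Mon✓ 1791:Tue 1792:Thu 1793:Fri 1794:Sat 1795:Sun✓ 1796:Tue 1797:Wed 1798:Thu 1799:Fri …(17 more)… 1817:Sat 1818:Sun✓ 1819:Mon✓ 1820:Wed 1821:Thu 1822:Fri 1823:Sat 1824:Mon✓ 1825:Tue 1826:Wed 1827:Thu 1828:Sat 1829:Sun✓ 1830:Mon✓ 1831:Tue
Years with five Mondays: 1789, 1790, 1795, 1801, 1802, 1807, 1812, 1813, 1818, 1819, 1824, 1829, 1830 → 13.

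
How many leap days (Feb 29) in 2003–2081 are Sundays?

3

Leap years in 2003–2081: 20 of them.
Feb 29 weekday advances by 5 (mod 7) from one leap year to the next four years later (or differs when a century non-leap intervenes).
Leap-day weekdays: 2004:Sun✓ 2008:Fri 2012:Wed 2016:Mon 2020:Sat 2024:Thu 2028:Tue 2032:Sun✓ 2036:Fri 2040:Wed 2044:Mon 2048:Sat 2052:Thu 2056:Tue 2060:Sun✓ 2064:Fri 2068:Wed 2072:Mon 2076:Sat 2080:Thu
Sunday: 2004, 2032, 2060 → 3.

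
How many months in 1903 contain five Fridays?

A month of length L has five Fridays iff its first Friday is on day ≤ L−28 (so day 1–3 in a 31-day month, 1–2 in a 30-day month, day 1 in a leap February).
Checking each month of 1903: Jan starts Thu (31d) ✓; Feb starts Sun (28d); Mar starts Sun (31d); Apr starts Wed (30d); May starts Fri (31d) ✓; Jun starts Mon (30d); Jul starts Wed (31d) ✓; Aug starts Sat (31d); Sep starts Tue (30d); Oct starts Thu (31d) ✓; Nov starts Sun (30d); Dec starts Tue (31d).
Five-Friday months: January, May, July, October → 4.

4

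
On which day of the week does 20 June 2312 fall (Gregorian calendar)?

January 1, 2312 is a Monday.
June 20 is day 172 of the year, i.e. 171 days after Jan 1.
171 mod 7 = 3, so advance 3 weekdays from Monday: Thursday.

Thursday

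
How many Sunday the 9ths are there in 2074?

2

Check the 9th of each month of 2074: Jan 9: Tue, Feb 9: Fri, Mar 9: Fri, Apr 9: Mon, May 9: Wed, Jun 9: Sat, Jul 9: Mon, Aug 9: Thu, Sep 9: Sun, Oct 9: Tue, Nov 9: Fri, Dec 9: Sun.
Sunday occurs in September, December — 2 months.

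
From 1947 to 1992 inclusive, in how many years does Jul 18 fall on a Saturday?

7

Track Jul 18's weekday year by year (advancing +1, or +2 across a Feb 29):
  1947: Fri  1948: Sun (+2)  1949: Mon (+1)  1950: Tue (+1)  1951: Wed (+1)
  1952: Fri (+2)  1953: Sat (+1) ✓  1954: Sun (+1)  1955: Mon (+1)  1956: Wed (+2)
  1957: Thu (+1)  1958: Fri (+1)  1959: Sat (+1) ✓  1960: Mon (+2)  … (18 more years) …
  1979: Wed (+1)  1980: Fri (+2)  1981: Sat (+1) ✓  1982: Sun (+1)  1983: Mon (+1)
  1984: Wed (+2)  1985: Thu (+1)  1986: Fri (+1)  1987: Sat (+1) ✓  1988: Mon (+2)
  1989: Tue (+1)  1990: Wed (+1)  1991: Thu (+1)  1992: Sat (+2) ✓
Saturday years: 1953, 1959, 1964, 1970, 1981, 1987, 1992 — 7 in total.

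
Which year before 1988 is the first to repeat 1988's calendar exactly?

1960

Two years share a calendar iff Jan 1 falls on the same weekday and both are leap or both are common. 1988: Jan 1 is Friday, leap year.
1987: Jan 1 Thursday, common
1986: Jan 1 Wednesday, common
1985: Jan 1 Tuesday, common
1984: Jan 1 Sunday, leap
1983: Jan 1 Saturday, common
1982: Jan 1 Friday, common
1981: Jan 1 Thursday, common
1980: Jan 1 Tuesday, leap
1979: Jan 1 Monday, common
1978: Jan 1 Sunday, common
1977: Jan 1 Saturday, common
1976: Jan 1 Thursday, leap
1975: Jan 1 Wednesday, common
1974: Jan 1 Tuesday, common
1973: Jan 1 Monday, common
1972: Jan 1 Saturday, leap
1971: Jan 1 Friday, common
1970: Jan 1 Thursday, common
1969: Jan 1 Wednesday, common
1968: Jan 1 Monday, leap
1967: Jan 1 Sunday, common
1966: Jan 1 Saturday, common
1965: Jan 1 Friday, common
1964: Jan 1 Wednesday, leap
1963: Jan 1 Tuesday, common
1962: Jan 1 Monday, common
1961: Jan 1 Sunday, common
1960: Jan 1 Friday, leap
1960 matches on both conditions.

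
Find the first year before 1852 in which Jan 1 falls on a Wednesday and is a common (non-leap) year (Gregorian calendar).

Jan 1 advances by 2 weekdays after a leap year and by 1 after a common year.
1852: Jan 1 is Thursday (leap).
1851: Wednesday
1851 begins on a Wednesday and is a common year.

1851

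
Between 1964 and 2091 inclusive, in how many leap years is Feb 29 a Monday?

Leap years in 1964–2091: 32 of them.
Feb 29 weekday advances by 5 (mod 7) from one leap year to the next four years later (or differs when a century non-leap intervenes).
Leap-day weekdays: 1964:Sat 1968:Thu 1972:Tue 1976:Sun 1980:Fri 1984:Wed 1988:Mon✓ 1992:Sat 1996:Thu 2000:Tue 2004:Sun 2008:Fri 2012:Wed …(6 more)… 2040:Wed 2044:Mon✓ 2048:Sat 2052:Thu 2056:Tue 2060:Sun 2064:Fri 2068:Wed 2072:Mon✓ 2076:Sat 2080:Thu 2084:Tue 2088:Sun
Monday: 1988, 2016, 2044, 2072 → 4.

4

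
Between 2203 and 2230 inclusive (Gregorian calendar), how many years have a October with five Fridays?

12

October has 31 days; it has five Fridays when Friday falls among the first (month-length − 28) days — i.e. when October 1 is one of Friday/Thursday/Wednesday.
October 1 by year: 2203:Sat 2204:Mon 2205:Tue 2206:Wed✓ 2207:Thu✓ 2208:Sat 2209:Sun 2210:Mon 2211:Tue 2212:Thu✓ 2213:Fri✓ 2214:Sat 2215:Sun 2216:Tue 2217:Wed✓ 2218:Thu✓ 2219:Fri✓ 2220:Sun 2221:Mon 2222:Tue 2223:Wed✓ 2224:Fri✓ 2225:Sat 2226:Sun 2227:Mon 2228:Wed✓ 2229:Thu✓ 2230:Fri✓
Years with five Fridays: 2206, 2207, 2212, 2213, 2217, 2218, 2219, 2223, 2224, 2228, 2229, 2230 → 12.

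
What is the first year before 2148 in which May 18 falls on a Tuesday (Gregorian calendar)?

From one year to the next, a fixed date's weekday advances by 1, or by 2 when a Feb 29 lies between the two dates.
2148: May 18 is Saturday.
2147: Thursday (−2)
2146: Wednesday (−1)
2145: Tuesday (−1)
May 18 falls on a Tuesday in 2145.

2145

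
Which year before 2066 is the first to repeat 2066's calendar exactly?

2055

Two years share a calendar iff Jan 1 falls on the same weekday and both are leap or both are common. 2066: Jan 1 is Friday, common year.
2065: Jan 1 Thursday, common
2064: Jan 1 Tuesday, leap
2063: Jan 1 Monday, common
2062: Jan 1 Sunday, common
2061: Jan 1 Saturday, common
2060: Jan 1 Thursday, leap
2059: Jan 1 Wednesday, common
2058: Jan 1 Tuesday, common
2057: Jan 1 Monday, common
2056: Jan 1 Saturday, leap
2055: Jan 1 Friday, common
2055 matches on both conditions.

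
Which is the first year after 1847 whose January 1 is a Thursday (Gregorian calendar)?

Jan 1 advances by 2 weekdays after a leap year and by 1 after a common year.
1847: Jan 1 is Friday.
1848: Saturday (leap)
1849: Monday
1850: Tuesday
1851: Wednesday
1852: Thursday (leap)
1852 begins on a Thursday

1852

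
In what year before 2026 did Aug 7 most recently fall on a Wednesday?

From one year to the next, a fixed date's weekday advances by 1, or by 2 when a Feb 29 lies between the two dates.
2026: August 7 is Friday.
2025: Thursday (−1)
2024: Wednesday (−1)
Aug 7 falls on a Wednesday in 2024.

2024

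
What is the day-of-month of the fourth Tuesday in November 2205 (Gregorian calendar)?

November 1, 2205 is a Friday, so the first Tuesday is the 5th.
The fourth Tuesday is 5 + 21 = 26.

26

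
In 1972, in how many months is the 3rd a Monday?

3

Check the 3rd of each month of 1972: Jan 3: Mon, Feb 3: Thu, Mar 3: Fri, Apr 3: Mon, May 3: Wed, Jun 3: Sat, Jul 3: Mon, Aug 3: Thu, Sep 3: Sun, Oct 3: Tue, Nov 3: Fri, Dec 3: Sun.
Monday occurs in January, April, July — 3 months.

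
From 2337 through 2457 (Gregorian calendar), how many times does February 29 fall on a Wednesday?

Leap years in 2337–2457: 30 of them.
Feb 29 weekday advances by 5 (mod 7) from one leap year to the next four years later (or differs when a century non-leap intervenes).
Leap-day weekdays: 2340:Thu 2344:Tue 2348:Sun 2352:Fri 2356:Wed✓ 2360:Mon 2364:Sat 2368:Thu 2372:Tue 2376:Sun 2380:Fri 2384:Wed✓ 2388:Mon …(4 more)… 2408:Fri 2412:Wed✓ 2416:Mon 2420:Sat 2424:Thu 2428:Tue 2432:Sun 2436:Fri 2440:Wed✓ 2444:Mon 2448:Sat 2452:Thu 2456:Tue
Wednesday: 2356, 2384, 2412, 2440 → 4.

4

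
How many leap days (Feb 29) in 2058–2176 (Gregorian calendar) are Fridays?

Leap years in 2058–2176: 29 of them.
Feb 29 weekday advances by 5 (mod 7) from one leap year to the next four years later (or differs when a century non-leap intervenes).
Leap-day weekdays: 2060:Sun 2064:Fri✓ 2068:Wed 2072:Mon 2076:Sat 2080:Thu 2084:Tue 2088:Sun 2092:Fri✓ 2096:Wed 2104:Fri✓ 2108:Wed 2112:Mon …(3 more)… 2128:Sun 2132:Fri✓ 2136:Wed 2140:Mon 2144:Sat 2148:Thu 2152:Tue 2156:Sun 2160:Fri✓ 2164:Wed 2168:Mon 2172:Sat 2176:Thu
Friday: 2064, 2092, 2104, 2132, 2160 → 5.

5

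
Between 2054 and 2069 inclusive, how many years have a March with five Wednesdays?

March has 31 days; it has five Wednesdays when Wednesday falls among the first (month-length − 28) days — i.e. when March 1 is one of Wednesday/Tuesday/Monday.
March 1 by year: 2054:Sun 2055:Mon✓ 2056:Wed✓ 2057:Thu 2058:Fri 2059:Sat 2060:Mon✓ 2061:Tue✓ 2062:Wed✓ 2063:Thu 2064:Sat 2065:Sun 2066:Mon✓ 2067:Tue✓ 2068:Thu 2069:Fri
Years with five Wednesdays: 2055, 2056, 2060, 2061, 2062, 2066, 2067 → 7.

7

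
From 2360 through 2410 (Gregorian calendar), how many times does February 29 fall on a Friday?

Leap years in 2360–2410: 13 of them.
Feb 29 weekday advances by 5 (mod 7) from one leap year to the next four years later (or differs when a century non-leap intervenes).
Leap-day weekdays: 2360:Mon 2364:Sat 2368:Thu 2372:Tue 2376:Sun 2380:Fri✓ 2384:Wed 2388:Mon 2392:Sat 2396:Thu 2400:Tue 2404:Sun 2408:Fri✓
Friday: 2380, 2408 → 2.

2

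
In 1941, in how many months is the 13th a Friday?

Check the 13th of each month of 1941: Jan 13: Mon, Feb 13: Thu, Mar 13: Thu, Apr 13: Sun, May 13: Tue, Jun 13: Fri, Jul 13: Sun, Aug 13: Wed, Sep 13: Sat, Oct 13: Mon, Nov 13: Thu, Dec 13: Sat.
Friday occurs in June — 1 month.

1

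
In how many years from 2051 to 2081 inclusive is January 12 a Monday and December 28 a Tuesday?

1

Check each year's weekday for January 12 and December 28:
  2051: Thu/Thu  2052: Fri/Sat  2053: Sun/Sun  2054: Mon/Mon  2055: Tue/Tue  2056: Wed/Thu  2057: Fri/Fri  2058: Sat/Sat  2059: Sun/Sun  2060: Mon/Tue ✓  2061: Wed/Wed  2062: Thu/Thu  2063: Fri/Fri  2064: Sat/Sun  …(3 more)…  2068: Thu/Fri  2069: Sat/Sat  2070: Sun/Sun  2071: Mon/Mon  2072: Tue/Wed  2073: Thu/Thu  2074: Fri/Fri  2075: Sat/Sat  2076: Sun/Mon  2077: Tue/Tue  2078: Wed/Wed  2079: Thu/Thu  2080: Fri/Sat  2081: Sun/Sun
Both conditions hold in: 2060 — 1.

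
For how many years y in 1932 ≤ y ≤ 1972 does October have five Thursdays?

October has 31 days; it has five Thursdays when Thursday falls among the first (month-length − 28) days — i.e. when October 1 is one of Thursday/Wednesday/Tuesday.
October 1 by year: 1932:Sat 1933:Sun 1934:Mon 1935:Tue✓ 1936:Thu✓ 1937:Fri 1938:Sat 1939:Sun 1940:Tue✓ 1941:Wed✓ 1942:Thu✓ 1943:Fri 1944:Sun 1945:Mon 1946:Tue✓ …(11 more)… 1958:Wed✓ 1959:Thu✓ 1960:Sat 1961:Sun 1962:Mon 1963:Tue✓ 1964:Thu✓ 1965:Fri 1966:Sat 1967:Sun 1968:Tue✓ 1969:Wed✓ 1970:Thu✓ 1971:Fri 1972:Sun
Years with five Thursdays: 1935, 1936, 1940, 1941, 1942, 1946, 1947, 1952, 1953, 1957, 1958, 1959, 1963, 1964, 1968, 1969, 1970 → 17.

17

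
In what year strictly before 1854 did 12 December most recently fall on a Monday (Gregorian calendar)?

1853

From one year to the next, a fixed date's weekday advances by 1, or by 2 when a Feb 29 lies between the two dates.
1854: December 12 is Tuesday.
1853: Monday (−1)
12 December falls on a Monday in 1853.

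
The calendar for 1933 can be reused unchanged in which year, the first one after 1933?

Two years share a calendar iff Jan 1 falls on the same weekday and both are leap or both are common. 1933: Jan 1 is Sunday, common year.
1934: Jan 1 Monday, common
1935: Jan 1 Tuesday, common
1936: Jan 1 Wednesday, leap
1937: Jan 1 Friday, common
1938: Jan 1 Saturday, common
1939: Jan 1 Sunday, common
1939 matches on both conditions.

1939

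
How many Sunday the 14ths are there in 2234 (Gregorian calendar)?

2

Check the 14th of each month of 2234: Jan 14: Tue, Feb 14: Fri, Mar 14: Fri, Apr 14: Mon, May 14: Wed, Jun 14: Sat, Jul 14: Mon, Aug 14: Thu, Sep 14: Sun, Oct 14: Tue, Nov 14: Fri, Dec 14: Sun.
Sunday occurs in September, December — 2 months.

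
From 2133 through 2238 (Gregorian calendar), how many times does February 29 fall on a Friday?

3

Leap years in 2133–2238: 25 of them.
Feb 29 weekday advances by 5 (mod 7) from one leap year to the next four years later (or differs when a century non-leap intervenes).
Leap-day weekdays: 2136:Wed 2140:Mon 2144:Sat 2148:Thu 2152:Tue 2156:Sun 2160:Fri✓ 2164:Wed 2168:Mon 2172:Sat 2176:Thu 2180:Tue 2184:Sun 2188:Fri✓ 2192:Wed 2196:Mon 2204:Wed 2208:Mon 2212:Sat 2216:Thu 2220:Tue 2224:Sun 2228:Fri✓ 2232:Wed 2236:Mon
Friday: 2160, 2188, 2228 → 3.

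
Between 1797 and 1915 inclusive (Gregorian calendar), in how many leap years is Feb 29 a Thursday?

4

Leap years in 1797–1915: 27 of them.
Feb 29 weekday advances by 5 (mod 7) from one leap year to the next four years later (or differs when a century non-leap intervenes).
Leap-day weekdays: 1804:Wed 1808:Mon 1812:Sat 1816:Thu✓ 1820:Tue 1824:Sun 1828:Fri 1832:Wed 1836:Mon 1840:Sat 1844:Thu✓ 1848:Tue 1852:Sun 1856:Fri 1860:Wed 1864:Mon 1868:Sat 1872:Thu✓ 1876:Tue 1880:Sun 1884:Fri 1888:Wed 1892:Mon 1896:Sat 1904:Mon 1908:Sat 1912:Thu✓
Thursday: 1816, 1844, 1872, 1912 → 4.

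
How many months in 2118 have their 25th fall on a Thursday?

1

Check the 25th of each month of 2118: Jan 25: Tue, Feb 25: Fri, Mar 25: Fri, Apr 25: Mon, May 25: Wed, Jun 25: Sat, Jul 25: Mon, Aug 25: Thu, Sep 25: Sun, Oct 25: Tue, Nov 25: Fri, Dec 25: Sun.
Thursday occurs in August — 1 month.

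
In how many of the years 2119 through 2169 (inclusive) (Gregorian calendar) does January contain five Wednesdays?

21

January has 31 days; it has five Wednesdays when Wednesday falls among the first (month-length − 28) days — i.e. when January 1 is one of Wednesday/Tuesday/Monday.
January 1 by year: 2119:Sun 2120:Mon✓ 2121:Wed✓ 2122:Thu 2123:Fri 2124:Sat 2125:Mon✓ 2126:Tue✓ 2127:Wed✓ 2128:Thu 2129:Sat 2130:Sun 2131:Mon✓ 2132:Tue✓ 2133:Thu …(21 more)… 2155:Wed✓ 2156:Thu 2157:Sat 2158:Sun 2159:Mon✓ 2160:Tue✓ 2161:Thu 2162:Fri 2163:Sat 2164:Sun 2165:Tue✓ 2166:Wed✓ 2167:Thu 2168:Fri 2169:Sun
Years with five Wednesdays: 2120, 2121, 2125, 2126, 2127, 2131, 2132, 2137, 2138, 2142, 2143, 2144, 2148, 2149, 2153, 2154, 2155, 2159, 2160, 2165, 2166 → 21.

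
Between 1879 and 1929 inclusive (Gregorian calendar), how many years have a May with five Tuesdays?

May has 31 days; it has five Tuesdays when Tuesday falls among the first (month-length − 28) days — i.e. when May 1 is one of Tuesday/Monday/Sunday.
May 1 by year: 1879:Thu 1880:Sat 1881:Sun✓ 1882:Mon✓ 1883:Tue✓ 1884:Thu 1885:Fri 1886:Sat 1887:Sun✓ 1888:Tue✓ 1889:Wed 1890:Thu 1891:Fri 1892:Sun✓ 1893:Mon✓ …(21 more)… 1915:Sat 1916:Mon✓ 1917:Tue✓ 1918:Wed 1919:Thu 1920:Sat 1921:Sun✓ 1922:Mon✓ 1923:Tue✓ 1924:Thu 1925:Fri 1926:Sat 1927:Sun✓ 1928:Tue✓ 1929:Wed
Years with five Tuesdays: 1881, 1882, 1883, 1887, 1888, 1892, 1893, 1894, 1898, 1899, 1900, 1904, 1905, 1906, 1910, 1911, 1916, 1917, 1921, 1922, 1923, 1927, 1928 → 23.

23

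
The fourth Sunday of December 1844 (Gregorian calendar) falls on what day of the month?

December 1, 1844 is a Sunday, so the first Sunday is the 1st.
The fourth Sunday is 1 + 21 = 22.

22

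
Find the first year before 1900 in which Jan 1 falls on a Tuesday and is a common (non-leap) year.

1895

Jan 1 advances by 2 weekdays after a leap year and by 1 after a common year.
1900: Jan 1 is Monday.
1899: Sunday
1898: Saturday
1897: Friday
1896: Wednesday (leap)
1895: Tuesday
1895 begins on a Tuesday and is a common year.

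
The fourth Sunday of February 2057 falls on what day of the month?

25

February 1, 2057 is a Thursday, so the first Sunday is the 4th.
The fourth Sunday is 4 + 21 = 25.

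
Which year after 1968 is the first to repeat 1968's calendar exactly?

Two years share a calendar iff Jan 1 falls on the same weekday and both are leap or both are common. 1968: Jan 1 is Monday, leap year.
1969: Jan 1 Wednesday, common
1970: Jan 1 Thursday, common
1971: Jan 1 Friday, common
1972: Jan 1 Saturday, leap
1973: Jan 1 Monday, common
1974: Jan 1 Tuesday, common
1975: Jan 1 Wednesday, common
1976: Jan 1 Thursday, leap
1977: Jan 1 Saturday, common
1978: Jan 1 Sunday, common
1979: Jan 1 Monday, common
1980: Jan 1 Tuesday, leap
1981: Jan 1 Thursday, common
1982: Jan 1 Friday, common
1983: Jan 1 Saturday, common
1984: Jan 1 Sunday, leap
1985: Jan 1 Tuesday, common
1986: Jan 1 Wednesday, common
1987: Jan 1 Thursday, common
1988: Jan 1 Friday, leap
1989: Jan 1 Sunday, common
1990: Jan 1 Monday, common
1991: Jan 1 Tuesday, common
1992: Jan 1 Wednesday, leap
1993: Jan 1 Friday, common
1994: Jan 1 Saturday, common
1995: Jan 1 Sunday, common
1996: Jan 1 Monday, leap
1996 matches on both conditions.

1996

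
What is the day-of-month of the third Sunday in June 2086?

16

June 1, 2086 is a Saturday, so the first Sunday is the 2nd.
The third Sunday is 2 + 14 = 16.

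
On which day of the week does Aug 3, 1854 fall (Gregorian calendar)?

Thursday

January 1, 1854 is a Sunday.
August 3 is day 215 of the year, i.e. 214 days after Jan 1.
214 mod 7 = 4, so advance 4 weekdays from Sunday: Thursday.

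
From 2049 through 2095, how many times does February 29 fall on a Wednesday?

Leap years in 2049–2095: 11 of them.
Feb 29 weekday advances by 5 (mod 7) from one leap year to the next four years later (or differs when a century non-leap intervenes).
Leap-day weekdays: 2052:Thu 2056:Tue 2060:Sun 2064:Fri 2068:Wed✓ 2072:Mon 2076:Sat 2080:Thu 2084:Tue 2088:Sun 2092:Fri
Wednesday: 2068 → 1.

1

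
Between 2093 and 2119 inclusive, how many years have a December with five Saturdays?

December has 31 days; it has five Saturdays when Saturday falls among the first (month-length − 28) days — i.e. when December 1 is one of Saturday/Friday/Thursday.
December 1 by year: 2093:Tue 2094:Wed 2095:Thu✓ 2096:Sat✓ 2097:Sun 2098:Mon 2099:Tue 2100:Wed 2101:Thu✓ 2102:Fri✓ 2103:Sat✓ 2104:Mon 2105:Tue 2106:Wed 2107:Thu✓ 2108:Sat✓ 2109:Sun 2110:Mon 2111:Tue 2112:Thu✓ 2113:Fri✓ 2114:Sat✓ 2115:Sun 2116:Tue 2117:Wed 2118:Thu✓ 2119:Fri✓
Years with five Saturdays: 2095, 2096, 2101, 2102, 2103, 2107, 2108, 2112, 2113, 2114, 2118, 2119 → 12.

12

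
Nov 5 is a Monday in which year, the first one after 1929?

From one year to the next, a fixed date's weekday advances by 1, or by 2 when a Feb 29 lies between the two dates.
1929: November 5 is Tuesday.
1930: Wednesday (+1)
1931: Thursday (+1)
1932: Saturday (+2)
1933: Sunday (+1)
1934: Monday (+1)
Nov 5 falls on a Monday in 1934.

1934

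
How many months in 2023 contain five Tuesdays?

A month of length L has five Tuesdays iff its first Tuesday is on day ≤ L−28 (so day 1–3 in a 31-day month, 1–2 in a 30-day month, day 1 in a leap February).
Checking each month of 2023: Jan starts Sun (31d) ✓; Feb starts Wed (28d); Mar starts Wed (31d); Apr starts Sat (30d); May starts Mon (31d) ✓; Jun starts Thu (30d); Jul starts Sat (31d); Aug starts Tue (31d) ✓; Sep starts Fri (30d); Oct starts Sun (31d) ✓; Nov starts Wed (30d); Dec starts Fri (31d).
Five-Tuesday months: January, May, August, October → 4.

4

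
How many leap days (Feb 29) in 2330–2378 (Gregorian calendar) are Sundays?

2

Leap years in 2330–2378: 12 of them.
Feb 29 weekday advances by 5 (mod 7) from one leap year to the next four years later (or differs when a century non-leap intervenes).
Leap-day weekdays: 2332:Mon 2336:Sat 2340:Thu 2344:Tue 2348:Sun✓ 2352:Fri 2356:Wed 2360:Mon 2364:Sat 2368:Thu 2372:Tue 2376:Sun✓
Sunday: 2348, 2376 → 2.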